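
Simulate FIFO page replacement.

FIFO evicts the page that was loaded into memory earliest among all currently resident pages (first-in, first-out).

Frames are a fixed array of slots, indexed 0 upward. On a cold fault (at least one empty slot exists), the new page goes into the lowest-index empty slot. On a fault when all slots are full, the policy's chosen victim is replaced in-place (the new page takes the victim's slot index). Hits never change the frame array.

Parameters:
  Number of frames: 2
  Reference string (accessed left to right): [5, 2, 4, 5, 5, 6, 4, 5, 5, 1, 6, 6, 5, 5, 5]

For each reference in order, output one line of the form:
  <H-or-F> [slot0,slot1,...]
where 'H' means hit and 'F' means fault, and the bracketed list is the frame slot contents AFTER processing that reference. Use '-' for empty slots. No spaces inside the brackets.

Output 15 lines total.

F [5,-]
F [5,2]
F [4,2]
F [4,5]
H [4,5]
F [6,5]
F [6,4]
F [5,4]
H [5,4]
F [5,1]
F [6,1]
H [6,1]
F [6,5]
H [6,5]
H [6,5]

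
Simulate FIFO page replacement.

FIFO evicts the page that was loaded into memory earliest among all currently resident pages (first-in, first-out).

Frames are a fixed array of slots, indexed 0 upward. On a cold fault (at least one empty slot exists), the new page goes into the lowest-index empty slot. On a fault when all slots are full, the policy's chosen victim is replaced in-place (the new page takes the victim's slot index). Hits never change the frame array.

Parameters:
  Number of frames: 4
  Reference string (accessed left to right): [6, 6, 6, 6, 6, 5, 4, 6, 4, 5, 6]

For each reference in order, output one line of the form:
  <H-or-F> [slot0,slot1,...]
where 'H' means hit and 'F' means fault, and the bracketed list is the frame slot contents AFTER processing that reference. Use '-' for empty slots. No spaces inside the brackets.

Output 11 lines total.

F [6,-,-,-]
H [6,-,-,-]
H [6,-,-,-]
H [6,-,-,-]
H [6,-,-,-]
F [6,5,-,-]
F [6,5,4,-]
H [6,5,4,-]
H [6,5,4,-]
H [6,5,4,-]
H [6,5,4,-]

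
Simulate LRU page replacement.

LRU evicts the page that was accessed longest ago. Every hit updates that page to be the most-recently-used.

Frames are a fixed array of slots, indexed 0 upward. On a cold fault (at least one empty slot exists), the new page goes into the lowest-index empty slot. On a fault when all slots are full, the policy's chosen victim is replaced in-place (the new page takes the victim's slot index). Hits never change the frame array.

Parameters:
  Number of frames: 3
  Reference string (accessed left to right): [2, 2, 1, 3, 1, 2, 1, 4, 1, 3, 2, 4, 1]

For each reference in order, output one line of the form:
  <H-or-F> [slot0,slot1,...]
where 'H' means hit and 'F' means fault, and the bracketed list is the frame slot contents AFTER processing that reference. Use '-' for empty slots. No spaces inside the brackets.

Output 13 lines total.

F [2,-,-]
H [2,-,-]
F [2,1,-]
F [2,1,3]
H [2,1,3]
H [2,1,3]
H [2,1,3]
F [2,1,4]
H [2,1,4]
F [3,1,4]
F [3,1,2]
F [3,4,2]
F [1,4,2]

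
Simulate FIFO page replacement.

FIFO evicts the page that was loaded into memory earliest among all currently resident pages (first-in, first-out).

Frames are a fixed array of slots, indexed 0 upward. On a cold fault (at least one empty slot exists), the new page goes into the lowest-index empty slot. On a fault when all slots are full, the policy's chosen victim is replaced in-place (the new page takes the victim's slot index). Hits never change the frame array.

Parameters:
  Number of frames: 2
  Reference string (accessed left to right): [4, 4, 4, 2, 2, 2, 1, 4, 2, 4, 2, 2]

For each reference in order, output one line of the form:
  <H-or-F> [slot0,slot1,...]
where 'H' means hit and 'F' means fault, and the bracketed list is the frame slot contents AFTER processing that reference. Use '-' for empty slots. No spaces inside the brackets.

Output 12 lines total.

F [4,-]
H [4,-]
H [4,-]
F [4,2]
H [4,2]
H [4,2]
F [1,2]
F [1,4]
F [2,4]
H [2,4]
H [2,4]
H [2,4]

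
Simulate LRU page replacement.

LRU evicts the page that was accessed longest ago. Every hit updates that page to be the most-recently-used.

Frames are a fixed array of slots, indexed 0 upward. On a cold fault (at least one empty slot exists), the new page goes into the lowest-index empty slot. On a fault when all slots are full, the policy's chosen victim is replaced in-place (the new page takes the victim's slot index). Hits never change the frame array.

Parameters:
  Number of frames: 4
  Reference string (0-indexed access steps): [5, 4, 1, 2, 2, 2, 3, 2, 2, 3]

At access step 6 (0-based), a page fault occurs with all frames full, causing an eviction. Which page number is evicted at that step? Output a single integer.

Step 0: ref 5 -> FAULT, frames=[5,-,-,-]
Step 1: ref 4 -> FAULT, frames=[5,4,-,-]
Step 2: ref 1 -> FAULT, frames=[5,4,1,-]
Step 3: ref 2 -> FAULT, frames=[5,4,1,2]
Step 4: ref 2 -> HIT, frames=[5,4,1,2]
Step 5: ref 2 -> HIT, frames=[5,4,1,2]
Step 6: ref 3 -> FAULT, evict 5, frames=[3,4,1,2]
At step 6: evicted page 5

Answer: 5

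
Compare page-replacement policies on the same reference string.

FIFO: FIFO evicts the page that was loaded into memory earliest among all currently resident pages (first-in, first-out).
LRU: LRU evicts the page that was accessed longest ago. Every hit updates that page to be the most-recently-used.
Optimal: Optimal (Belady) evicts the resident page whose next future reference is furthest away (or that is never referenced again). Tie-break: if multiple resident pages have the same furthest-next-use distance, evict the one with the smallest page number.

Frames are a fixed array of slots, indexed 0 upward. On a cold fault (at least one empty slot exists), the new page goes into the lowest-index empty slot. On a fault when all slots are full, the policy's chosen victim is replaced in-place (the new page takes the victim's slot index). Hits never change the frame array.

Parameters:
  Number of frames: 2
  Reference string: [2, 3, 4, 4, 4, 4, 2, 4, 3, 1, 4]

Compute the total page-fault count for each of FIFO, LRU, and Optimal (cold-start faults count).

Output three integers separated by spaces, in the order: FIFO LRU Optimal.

Answer: 7 7 5

Derivation:
--- FIFO ---
  step 0: ref 2 -> FAULT, frames=[2,-] (faults so far: 1)
  step 1: ref 3 -> FAULT, frames=[2,3] (faults so far: 2)
  step 2: ref 4 -> FAULT, evict 2, frames=[4,3] (faults so far: 3)
  step 3: ref 4 -> HIT, frames=[4,3] (faults so far: 3)
  step 4: ref 4 -> HIT, frames=[4,3] (faults so far: 3)
  step 5: ref 4 -> HIT, frames=[4,3] (faults so far: 3)
  step 6: ref 2 -> FAULT, evict 3, frames=[4,2] (faults so far: 4)
  step 7: ref 4 -> HIT, frames=[4,2] (faults so far: 4)
  step 8: ref 3 -> FAULT, evict 4, frames=[3,2] (faults so far: 5)
  step 9: ref 1 -> FAULT, evict 2, frames=[3,1] (faults so far: 6)
  step 10: ref 4 -> FAULT, evict 3, frames=[4,1] (faults so far: 7)
  FIFO total faults: 7
--- LRU ---
  step 0: ref 2 -> FAULT, frames=[2,-] (faults so far: 1)
  step 1: ref 3 -> FAULT, frames=[2,3] (faults so far: 2)
  step 2: ref 4 -> FAULT, evict 2, frames=[4,3] (faults so far: 3)
  step 3: ref 4 -> HIT, frames=[4,3] (faults so far: 3)
  step 4: ref 4 -> HIT, frames=[4,3] (faults so far: 3)
  step 5: ref 4 -> HIT, frames=[4,3] (faults so far: 3)
  step 6: ref 2 -> FAULT, evict 3, frames=[4,2] (faults so far: 4)
  step 7: ref 4 -> HIT, frames=[4,2] (faults so far: 4)
  step 8: ref 3 -> FAULT, evict 2, frames=[4,3] (faults so far: 5)
  step 9: ref 1 -> FAULT, evict 4, frames=[1,3] (faults so far: 6)
  step 10: ref 4 -> FAULT, evict 3, frames=[1,4] (faults so far: 7)
  LRU total faults: 7
--- Optimal ---
  step 0: ref 2 -> FAULT, frames=[2,-] (faults so far: 1)
  step 1: ref 3 -> FAULT, frames=[2,3] (faults so far: 2)
  step 2: ref 4 -> FAULT, evict 3, frames=[2,4] (faults so far: 3)
  step 3: ref 4 -> HIT, frames=[2,4] (faults so far: 3)
  step 4: ref 4 -> HIT, frames=[2,4] (faults so far: 3)
  step 5: ref 4 -> HIT, frames=[2,4] (faults so far: 3)
  step 6: ref 2 -> HIT, frames=[2,4] (faults so far: 3)
  step 7: ref 4 -> HIT, frames=[2,4] (faults so far: 3)
  step 8: ref 3 -> FAULT, evict 2, frames=[3,4] (faults so far: 4)
  step 9: ref 1 -> FAULT, evict 3, frames=[1,4] (faults so far: 5)
  step 10: ref 4 -> HIT, frames=[1,4] (faults so far: 5)
  Optimal total faults: 5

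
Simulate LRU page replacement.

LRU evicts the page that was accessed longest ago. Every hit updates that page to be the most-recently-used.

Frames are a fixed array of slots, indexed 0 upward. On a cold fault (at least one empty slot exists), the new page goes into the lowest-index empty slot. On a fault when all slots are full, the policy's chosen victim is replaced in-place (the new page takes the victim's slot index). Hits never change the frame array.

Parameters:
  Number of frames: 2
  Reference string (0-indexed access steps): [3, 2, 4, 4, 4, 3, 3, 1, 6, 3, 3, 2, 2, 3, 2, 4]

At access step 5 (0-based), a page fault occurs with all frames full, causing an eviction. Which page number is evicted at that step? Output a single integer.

Answer: 2

Derivation:
Step 0: ref 3 -> FAULT, frames=[3,-]
Step 1: ref 2 -> FAULT, frames=[3,2]
Step 2: ref 4 -> FAULT, evict 3, frames=[4,2]
Step 3: ref 4 -> HIT, frames=[4,2]
Step 4: ref 4 -> HIT, frames=[4,2]
Step 5: ref 3 -> FAULT, evict 2, frames=[4,3]
At step 5: evicted page 2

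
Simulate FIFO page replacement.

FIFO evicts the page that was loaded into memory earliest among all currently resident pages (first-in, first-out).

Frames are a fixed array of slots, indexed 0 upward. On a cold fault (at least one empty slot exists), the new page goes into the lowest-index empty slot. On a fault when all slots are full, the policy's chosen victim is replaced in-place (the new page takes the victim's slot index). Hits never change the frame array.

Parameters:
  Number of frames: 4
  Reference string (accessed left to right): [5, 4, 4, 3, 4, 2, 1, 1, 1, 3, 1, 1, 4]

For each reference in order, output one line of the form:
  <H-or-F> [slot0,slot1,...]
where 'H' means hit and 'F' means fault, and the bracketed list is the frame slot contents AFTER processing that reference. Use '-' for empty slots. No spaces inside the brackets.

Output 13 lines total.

F [5,-,-,-]
F [5,4,-,-]
H [5,4,-,-]
F [5,4,3,-]
H [5,4,3,-]
F [5,4,3,2]
F [1,4,3,2]
H [1,4,3,2]
H [1,4,3,2]
H [1,4,3,2]
H [1,4,3,2]
H [1,4,3,2]
H [1,4,3,2]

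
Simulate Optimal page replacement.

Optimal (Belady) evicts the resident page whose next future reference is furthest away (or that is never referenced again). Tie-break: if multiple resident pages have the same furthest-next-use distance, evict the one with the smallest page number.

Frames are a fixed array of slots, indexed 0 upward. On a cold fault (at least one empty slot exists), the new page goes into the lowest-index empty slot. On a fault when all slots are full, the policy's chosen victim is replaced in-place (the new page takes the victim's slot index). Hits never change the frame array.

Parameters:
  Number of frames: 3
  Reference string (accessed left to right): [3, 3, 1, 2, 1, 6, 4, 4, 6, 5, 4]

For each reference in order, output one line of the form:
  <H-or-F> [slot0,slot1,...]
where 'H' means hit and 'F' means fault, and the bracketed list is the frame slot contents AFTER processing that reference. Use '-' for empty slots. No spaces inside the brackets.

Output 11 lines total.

F [3,-,-]
H [3,-,-]
F [3,1,-]
F [3,1,2]
H [3,1,2]
F [3,6,2]
F [3,6,4]
H [3,6,4]
H [3,6,4]
F [5,6,4]
H [5,6,4]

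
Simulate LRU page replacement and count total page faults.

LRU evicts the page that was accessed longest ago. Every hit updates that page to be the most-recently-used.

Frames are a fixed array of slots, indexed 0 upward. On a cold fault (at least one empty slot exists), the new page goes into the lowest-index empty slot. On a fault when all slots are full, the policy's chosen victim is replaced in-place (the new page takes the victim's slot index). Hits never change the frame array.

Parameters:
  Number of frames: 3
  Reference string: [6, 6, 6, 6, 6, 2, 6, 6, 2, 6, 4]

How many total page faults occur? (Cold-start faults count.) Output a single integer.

Answer: 3

Derivation:
Step 0: ref 6 → FAULT, frames=[6,-,-]
Step 1: ref 6 → HIT, frames=[6,-,-]
Step 2: ref 6 → HIT, frames=[6,-,-]
Step 3: ref 6 → HIT, frames=[6,-,-]
Step 4: ref 6 → HIT, frames=[6,-,-]
Step 5: ref 2 → FAULT, frames=[6,2,-]
Step 6: ref 6 → HIT, frames=[6,2,-]
Step 7: ref 6 → HIT, frames=[6,2,-]
Step 8: ref 2 → HIT, frames=[6,2,-]
Step 9: ref 6 → HIT, frames=[6,2,-]
Step 10: ref 4 → FAULT, frames=[6,2,4]
Total faults: 3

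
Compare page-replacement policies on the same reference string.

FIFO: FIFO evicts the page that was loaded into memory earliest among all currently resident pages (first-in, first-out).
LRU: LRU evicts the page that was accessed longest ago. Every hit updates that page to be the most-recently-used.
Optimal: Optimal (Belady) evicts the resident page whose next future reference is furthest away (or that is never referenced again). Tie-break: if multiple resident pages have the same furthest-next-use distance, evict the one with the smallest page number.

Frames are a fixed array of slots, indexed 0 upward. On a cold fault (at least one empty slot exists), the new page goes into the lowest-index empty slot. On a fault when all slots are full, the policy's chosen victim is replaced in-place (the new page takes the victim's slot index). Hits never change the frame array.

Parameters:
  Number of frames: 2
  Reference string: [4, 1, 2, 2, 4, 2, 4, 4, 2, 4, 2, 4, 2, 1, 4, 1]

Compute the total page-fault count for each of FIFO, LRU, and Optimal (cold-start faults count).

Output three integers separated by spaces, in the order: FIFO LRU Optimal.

--- FIFO ---
  step 0: ref 4 -> FAULT, frames=[4,-] (faults so far: 1)
  step 1: ref 1 -> FAULT, frames=[4,1] (faults so far: 2)
  step 2: ref 2 -> FAULT, evict 4, frames=[2,1] (faults so far: 3)
  step 3: ref 2 -> HIT, frames=[2,1] (faults so far: 3)
  step 4: ref 4 -> FAULT, evict 1, frames=[2,4] (faults so far: 4)
  step 5: ref 2 -> HIT, frames=[2,4] (faults so far: 4)
  step 6: ref 4 -> HIT, frames=[2,4] (faults so far: 4)
  step 7: ref 4 -> HIT, frames=[2,4] (faults so far: 4)
  step 8: ref 2 -> HIT, frames=[2,4] (faults so far: 4)
  step 9: ref 4 -> HIT, frames=[2,4] (faults so far: 4)
  step 10: ref 2 -> HIT, frames=[2,4] (faults so far: 4)
  step 11: ref 4 -> HIT, frames=[2,4] (faults so far: 4)
  step 12: ref 2 -> HIT, frames=[2,4] (faults so far: 4)
  step 13: ref 1 -> FAULT, evict 2, frames=[1,4] (faults so far: 5)
  step 14: ref 4 -> HIT, frames=[1,4] (faults so far: 5)
  step 15: ref 1 -> HIT, frames=[1,4] (faults so far: 5)
  FIFO total faults: 5
--- LRU ---
  step 0: ref 4 -> FAULT, frames=[4,-] (faults so far: 1)
  step 1: ref 1 -> FAULT, frames=[4,1] (faults so far: 2)
  step 2: ref 2 -> FAULT, evict 4, frames=[2,1] (faults so far: 3)
  step 3: ref 2 -> HIT, frames=[2,1] (faults so far: 3)
  step 4: ref 4 -> FAULT, evict 1, frames=[2,4] (faults so far: 4)
  step 5: ref 2 -> HIT, frames=[2,4] (faults so far: 4)
  step 6: ref 4 -> HIT, frames=[2,4] (faults so far: 4)
  step 7: ref 4 -> HIT, frames=[2,4] (faults so far: 4)
  step 8: ref 2 -> HIT, frames=[2,4] (faults so far: 4)
  step 9: ref 4 -> HIT, frames=[2,4] (faults so far: 4)
  step 10: ref 2 -> HIT, frames=[2,4] (faults so far: 4)
  step 11: ref 4 -> HIT, frames=[2,4] (faults so far: 4)
  step 12: ref 2 -> HIT, frames=[2,4] (faults so far: 4)
  step 13: ref 1 -> FAULT, evict 4, frames=[2,1] (faults so far: 5)
  step 14: ref 4 -> FAULT, evict 2, frames=[4,1] (faults so far: 6)
  step 15: ref 1 -> HIT, frames=[4,1] (faults so far: 6)
  LRU total faults: 6
--- Optimal ---
  step 0: ref 4 -> FAULT, frames=[4,-] (faults so far: 1)
  step 1: ref 1 -> FAULT, frames=[4,1] (faults so far: 2)
  step 2: ref 2 -> FAULT, evict 1, frames=[4,2] (faults so far: 3)
  step 3: ref 2 -> HIT, frames=[4,2] (faults so far: 3)
  step 4: ref 4 -> HIT, frames=[4,2] (faults so far: 3)
  step 5: ref 2 -> HIT, frames=[4,2] (faults so far: 3)
  step 6: ref 4 -> HIT, frames=[4,2] (faults so far: 3)
  step 7: ref 4 -> HIT, frames=[4,2] (faults so far: 3)
  step 8: ref 2 -> HIT, frames=[4,2] (faults so far: 3)
  step 9: ref 4 -> HIT, frames=[4,2] (faults so far: 3)
  step 10: ref 2 -> HIT, frames=[4,2] (faults so far: 3)
  step 11: ref 4 -> HIT, frames=[4,2] (faults so far: 3)
  step 12: ref 2 -> HIT, frames=[4,2] (faults so far: 3)
  step 13: ref 1 -> FAULT, evict 2, frames=[4,1] (faults so far: 4)
  step 14: ref 4 -> HIT, frames=[4,1] (faults so far: 4)
  step 15: ref 1 -> HIT, frames=[4,1] (faults so far: 4)
  Optimal total faults: 4

Answer: 5 6 4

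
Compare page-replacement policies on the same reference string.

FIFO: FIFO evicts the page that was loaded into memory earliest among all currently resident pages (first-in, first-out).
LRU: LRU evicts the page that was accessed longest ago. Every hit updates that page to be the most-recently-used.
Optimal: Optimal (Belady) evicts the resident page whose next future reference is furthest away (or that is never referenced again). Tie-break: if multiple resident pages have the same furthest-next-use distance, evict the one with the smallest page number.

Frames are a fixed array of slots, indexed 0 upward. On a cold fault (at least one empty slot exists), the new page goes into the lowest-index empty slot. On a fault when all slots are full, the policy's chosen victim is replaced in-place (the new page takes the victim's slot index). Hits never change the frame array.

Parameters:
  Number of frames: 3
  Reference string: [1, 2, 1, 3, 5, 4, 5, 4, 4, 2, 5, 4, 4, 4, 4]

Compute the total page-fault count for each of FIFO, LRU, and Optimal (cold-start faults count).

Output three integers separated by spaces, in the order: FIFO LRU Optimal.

--- FIFO ---
  step 0: ref 1 -> FAULT, frames=[1,-,-] (faults so far: 1)
  step 1: ref 2 -> FAULT, frames=[1,2,-] (faults so far: 2)
  step 2: ref 1 -> HIT, frames=[1,2,-] (faults so far: 2)
  step 3: ref 3 -> FAULT, frames=[1,2,3] (faults so far: 3)
  step 4: ref 5 -> FAULT, evict 1, frames=[5,2,3] (faults so far: 4)
  step 5: ref 4 -> FAULT, evict 2, frames=[5,4,3] (faults so far: 5)
  step 6: ref 5 -> HIT, frames=[5,4,3] (faults so far: 5)
  step 7: ref 4 -> HIT, frames=[5,4,3] (faults so far: 5)
  step 8: ref 4 -> HIT, frames=[5,4,3] (faults so far: 5)
  step 9: ref 2 -> FAULT, evict 3, frames=[5,4,2] (faults so far: 6)
  step 10: ref 5 -> HIT, frames=[5,4,2] (faults so far: 6)
  step 11: ref 4 -> HIT, frames=[5,4,2] (faults so far: 6)
  step 12: ref 4 -> HIT, frames=[5,4,2] (faults so far: 6)
  step 13: ref 4 -> HIT, frames=[5,4,2] (faults so far: 6)
  step 14: ref 4 -> HIT, frames=[5,4,2] (faults so far: 6)
  FIFO total faults: 6
--- LRU ---
  step 0: ref 1 -> FAULT, frames=[1,-,-] (faults so far: 1)
  step 1: ref 2 -> FAULT, frames=[1,2,-] (faults so far: 2)
  step 2: ref 1 -> HIT, frames=[1,2,-] (faults so far: 2)
  step 3: ref 3 -> FAULT, frames=[1,2,3] (faults so far: 3)
  step 4: ref 5 -> FAULT, evict 2, frames=[1,5,3] (faults so far: 4)
  step 5: ref 4 -> FAULT, evict 1, frames=[4,5,3] (faults so far: 5)
  step 6: ref 5 -> HIT, frames=[4,5,3] (faults so far: 5)
  step 7: ref 4 -> HIT, frames=[4,5,3] (faults so far: 5)
  step 8: ref 4 -> HIT, frames=[4,5,3] (faults so far: 5)
  step 9: ref 2 -> FAULT, evict 3, frames=[4,5,2] (faults so far: 6)
  step 10: ref 5 -> HIT, frames=[4,5,2] (faults so far: 6)
  step 11: ref 4 -> HIT, frames=[4,5,2] (faults so far: 6)
  step 12: ref 4 -> HIT, frames=[4,5,2] (faults so far: 6)
  step 13: ref 4 -> HIT, frames=[4,5,2] (faults so far: 6)
  step 14: ref 4 -> HIT, frames=[4,5,2] (faults so far: 6)
  LRU total faults: 6
--- Optimal ---
  step 0: ref 1 -> FAULT, frames=[1,-,-] (faults so far: 1)
  step 1: ref 2 -> FAULT, frames=[1,2,-] (faults so far: 2)
  step 2: ref 1 -> HIT, frames=[1,2,-] (faults so far: 2)
  step 3: ref 3 -> FAULT, frames=[1,2,3] (faults so far: 3)
  step 4: ref 5 -> FAULT, evict 1, frames=[5,2,3] (faults so far: 4)
  step 5: ref 4 -> FAULT, evict 3, frames=[5,2,4] (faults so far: 5)
  step 6: ref 5 -> HIT, frames=[5,2,4] (faults so far: 5)
  step 7: ref 4 -> HIT, frames=[5,2,4] (faults so far: 5)
  step 8: ref 4 -> HIT, frames=[5,2,4] (faults so far: 5)
  step 9: ref 2 -> HIT, frames=[5,2,4] (faults so far: 5)
  step 10: ref 5 -> HIT, frames=[5,2,4] (faults so far: 5)
  step 11: ref 4 -> HIT, frames=[5,2,4] (faults so far: 5)
  step 12: ref 4 -> HIT, frames=[5,2,4] (faults so far: 5)
  step 13: ref 4 -> HIT, frames=[5,2,4] (faults so far: 5)
  step 14: ref 4 -> HIT, frames=[5,2,4] (faults so far: 5)
  Optimal total faults: 5

Answer: 6 6 5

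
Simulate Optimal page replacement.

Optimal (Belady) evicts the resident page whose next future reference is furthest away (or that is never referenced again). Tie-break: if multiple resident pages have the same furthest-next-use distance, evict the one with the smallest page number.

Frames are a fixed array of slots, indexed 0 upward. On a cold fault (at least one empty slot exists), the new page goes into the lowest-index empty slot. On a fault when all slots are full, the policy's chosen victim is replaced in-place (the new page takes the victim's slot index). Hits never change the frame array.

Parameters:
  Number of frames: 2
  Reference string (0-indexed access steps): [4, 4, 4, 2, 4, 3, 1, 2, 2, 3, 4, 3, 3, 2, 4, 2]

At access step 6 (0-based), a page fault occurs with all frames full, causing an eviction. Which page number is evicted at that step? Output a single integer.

Answer: 3

Derivation:
Step 0: ref 4 -> FAULT, frames=[4,-]
Step 1: ref 4 -> HIT, frames=[4,-]
Step 2: ref 4 -> HIT, frames=[4,-]
Step 3: ref 2 -> FAULT, frames=[4,2]
Step 4: ref 4 -> HIT, frames=[4,2]
Step 5: ref 3 -> FAULT, evict 4, frames=[3,2]
Step 6: ref 1 -> FAULT, evict 3, frames=[1,2]
At step 6: evicted page 3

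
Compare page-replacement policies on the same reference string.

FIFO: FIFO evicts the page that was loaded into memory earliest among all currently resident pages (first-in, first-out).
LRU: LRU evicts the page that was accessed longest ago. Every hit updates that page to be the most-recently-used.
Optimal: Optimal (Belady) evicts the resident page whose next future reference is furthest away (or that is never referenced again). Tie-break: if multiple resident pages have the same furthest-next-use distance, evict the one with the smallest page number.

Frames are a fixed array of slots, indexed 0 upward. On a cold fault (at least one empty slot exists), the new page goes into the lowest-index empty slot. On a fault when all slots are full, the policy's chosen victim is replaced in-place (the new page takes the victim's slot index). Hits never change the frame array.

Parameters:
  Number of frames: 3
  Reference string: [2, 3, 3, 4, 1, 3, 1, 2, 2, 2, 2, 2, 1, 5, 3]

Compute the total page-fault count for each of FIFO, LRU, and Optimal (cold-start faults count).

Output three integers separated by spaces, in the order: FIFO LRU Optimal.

--- FIFO ---
  step 0: ref 2 -> FAULT, frames=[2,-,-] (faults so far: 1)
  step 1: ref 3 -> FAULT, frames=[2,3,-] (faults so far: 2)
  step 2: ref 3 -> HIT, frames=[2,3,-] (faults so far: 2)
  step 3: ref 4 -> FAULT, frames=[2,3,4] (faults so far: 3)
  step 4: ref 1 -> FAULT, evict 2, frames=[1,3,4] (faults so far: 4)
  step 5: ref 3 -> HIT, frames=[1,3,4] (faults so far: 4)
  step 6: ref 1 -> HIT, frames=[1,3,4] (faults so far: 4)
  step 7: ref 2 -> FAULT, evict 3, frames=[1,2,4] (faults so far: 5)
  step 8: ref 2 -> HIT, frames=[1,2,4] (faults so far: 5)
  step 9: ref 2 -> HIT, frames=[1,2,4] (faults so far: 5)
  step 10: ref 2 -> HIT, frames=[1,2,4] (faults so far: 5)
  step 11: ref 2 -> HIT, frames=[1,2,4] (faults so far: 5)
  step 12: ref 1 -> HIT, frames=[1,2,4] (faults so far: 5)
  step 13: ref 5 -> FAULT, evict 4, frames=[1,2,5] (faults so far: 6)
  step 14: ref 3 -> FAULT, evict 1, frames=[3,2,5] (faults so far: 7)
  FIFO total faults: 7
--- LRU ---
  step 0: ref 2 -> FAULT, frames=[2,-,-] (faults so far: 1)
  step 1: ref 3 -> FAULT, frames=[2,3,-] (faults so far: 2)
  step 2: ref 3 -> HIT, frames=[2,3,-] (faults so far: 2)
  step 3: ref 4 -> FAULT, frames=[2,3,4] (faults so far: 3)
  step 4: ref 1 -> FAULT, evict 2, frames=[1,3,4] (faults so far: 4)
  step 5: ref 3 -> HIT, frames=[1,3,4] (faults so far: 4)
  step 6: ref 1 -> HIT, frames=[1,3,4] (faults so far: 4)
  step 7: ref 2 -> FAULT, evict 4, frames=[1,3,2] (faults so far: 5)
  step 8: ref 2 -> HIT, frames=[1,3,2] (faults so far: 5)
  step 9: ref 2 -> HIT, frames=[1,3,2] (faults so far: 5)
  step 10: ref 2 -> HIT, frames=[1,3,2] (faults so far: 5)
  step 11: ref 2 -> HIT, frames=[1,3,2] (faults so far: 5)
  step 12: ref 1 -> HIT, frames=[1,3,2] (faults so far: 5)
  step 13: ref 5 -> FAULT, evict 3, frames=[1,5,2] (faults so far: 6)
  step 14: ref 3 -> FAULT, evict 2, frames=[1,5,3] (faults so far: 7)
  LRU total faults: 7
--- Optimal ---
  step 0: ref 2 -> FAULT, frames=[2,-,-] (faults so far: 1)
  step 1: ref 3 -> FAULT, frames=[2,3,-] (faults so far: 2)
  step 2: ref 3 -> HIT, frames=[2,3,-] (faults so far: 2)
  step 3: ref 4 -> FAULT, frames=[2,3,4] (faults so far: 3)
  step 4: ref 1 -> FAULT, evict 4, frames=[2,3,1] (faults so far: 4)
  step 5: ref 3 -> HIT, frames=[2,3,1] (faults so far: 4)
  step 6: ref 1 -> HIT, frames=[2,3,1] (faults so far: 4)
  step 7: ref 2 -> HIT, frames=[2,3,1] (faults so far: 4)
  step 8: ref 2 -> HIT, frames=[2,3,1] (faults so far: 4)
  step 9: ref 2 -> HIT, frames=[2,3,1] (faults so far: 4)
  step 10: ref 2 -> HIT, frames=[2,3,1] (faults so far: 4)
  step 11: ref 2 -> HIT, frames=[2,3,1] (faults so far: 4)
  step 12: ref 1 -> HIT, frames=[2,3,1] (faults so far: 4)
  step 13: ref 5 -> FAULT, evict 1, frames=[2,3,5] (faults so far: 5)
  step 14: ref 3 -> HIT, frames=[2,3,5] (faults so far: 5)
  Optimal total faults: 5

Answer: 7 7 5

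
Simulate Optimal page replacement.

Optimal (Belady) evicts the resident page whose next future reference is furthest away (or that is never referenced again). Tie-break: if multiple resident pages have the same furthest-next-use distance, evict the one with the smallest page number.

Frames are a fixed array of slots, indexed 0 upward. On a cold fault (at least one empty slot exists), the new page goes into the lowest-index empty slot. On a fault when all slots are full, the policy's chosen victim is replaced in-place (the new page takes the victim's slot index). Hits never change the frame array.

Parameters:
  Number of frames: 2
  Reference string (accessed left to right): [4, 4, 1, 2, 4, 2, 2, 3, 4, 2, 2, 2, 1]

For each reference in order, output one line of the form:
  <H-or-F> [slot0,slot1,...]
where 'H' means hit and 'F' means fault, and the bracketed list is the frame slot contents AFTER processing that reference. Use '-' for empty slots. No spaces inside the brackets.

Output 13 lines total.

F [4,-]
H [4,-]
F [4,1]
F [4,2]
H [4,2]
H [4,2]
H [4,2]
F [4,3]
H [4,3]
F [4,2]
H [4,2]
H [4,2]
F [4,1]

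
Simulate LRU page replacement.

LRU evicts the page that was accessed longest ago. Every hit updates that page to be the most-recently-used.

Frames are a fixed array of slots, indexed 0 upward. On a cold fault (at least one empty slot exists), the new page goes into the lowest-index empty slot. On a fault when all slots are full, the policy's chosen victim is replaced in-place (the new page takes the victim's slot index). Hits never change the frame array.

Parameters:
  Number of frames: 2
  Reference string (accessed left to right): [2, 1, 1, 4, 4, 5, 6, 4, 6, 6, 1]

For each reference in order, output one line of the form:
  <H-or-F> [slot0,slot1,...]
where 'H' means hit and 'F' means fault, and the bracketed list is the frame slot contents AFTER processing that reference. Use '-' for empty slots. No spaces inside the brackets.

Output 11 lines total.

F [2,-]
F [2,1]
H [2,1]
F [4,1]
H [4,1]
F [4,5]
F [6,5]
F [6,4]
H [6,4]
H [6,4]
F [6,1]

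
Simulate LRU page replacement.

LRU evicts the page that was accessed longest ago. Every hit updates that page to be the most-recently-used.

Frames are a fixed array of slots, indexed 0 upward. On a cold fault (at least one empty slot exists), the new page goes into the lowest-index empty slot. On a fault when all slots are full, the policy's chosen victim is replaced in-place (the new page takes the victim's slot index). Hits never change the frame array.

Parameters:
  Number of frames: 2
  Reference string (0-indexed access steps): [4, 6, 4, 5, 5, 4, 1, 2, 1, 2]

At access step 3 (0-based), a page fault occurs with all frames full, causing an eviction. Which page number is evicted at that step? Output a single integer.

Step 0: ref 4 -> FAULT, frames=[4,-]
Step 1: ref 6 -> FAULT, frames=[4,6]
Step 2: ref 4 -> HIT, frames=[4,6]
Step 3: ref 5 -> FAULT, evict 6, frames=[4,5]
At step 3: evicted page 6

Answer: 6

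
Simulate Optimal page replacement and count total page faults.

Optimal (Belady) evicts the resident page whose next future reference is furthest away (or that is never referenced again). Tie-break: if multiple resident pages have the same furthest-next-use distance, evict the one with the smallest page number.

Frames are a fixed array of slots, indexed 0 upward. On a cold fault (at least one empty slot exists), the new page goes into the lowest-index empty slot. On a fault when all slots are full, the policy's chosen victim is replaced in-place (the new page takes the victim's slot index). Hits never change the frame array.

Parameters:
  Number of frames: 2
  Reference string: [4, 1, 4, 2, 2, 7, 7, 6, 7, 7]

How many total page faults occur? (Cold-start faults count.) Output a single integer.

Step 0: ref 4 → FAULT, frames=[4,-]
Step 1: ref 1 → FAULT, frames=[4,1]
Step 2: ref 4 → HIT, frames=[4,1]
Step 3: ref 2 → FAULT (evict 1), frames=[4,2]
Step 4: ref 2 → HIT, frames=[4,2]
Step 5: ref 7 → FAULT (evict 2), frames=[4,7]
Step 6: ref 7 → HIT, frames=[4,7]
Step 7: ref 6 → FAULT (evict 4), frames=[6,7]
Step 8: ref 7 → HIT, frames=[6,7]
Step 9: ref 7 → HIT, frames=[6,7]
Total faults: 5

Answer: 5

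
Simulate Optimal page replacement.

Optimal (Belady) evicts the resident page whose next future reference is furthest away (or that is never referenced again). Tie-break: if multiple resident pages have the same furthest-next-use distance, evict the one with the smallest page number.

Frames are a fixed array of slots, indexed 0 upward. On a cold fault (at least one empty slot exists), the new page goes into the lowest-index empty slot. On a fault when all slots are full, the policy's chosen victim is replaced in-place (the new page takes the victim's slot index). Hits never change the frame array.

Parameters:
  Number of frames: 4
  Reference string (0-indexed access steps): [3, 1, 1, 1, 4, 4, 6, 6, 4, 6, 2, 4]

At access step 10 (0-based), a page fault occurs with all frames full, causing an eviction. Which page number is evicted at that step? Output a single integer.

Step 0: ref 3 -> FAULT, frames=[3,-,-,-]
Step 1: ref 1 -> FAULT, frames=[3,1,-,-]
Step 2: ref 1 -> HIT, frames=[3,1,-,-]
Step 3: ref 1 -> HIT, frames=[3,1,-,-]
Step 4: ref 4 -> FAULT, frames=[3,1,4,-]
Step 5: ref 4 -> HIT, frames=[3,1,4,-]
Step 6: ref 6 -> FAULT, frames=[3,1,4,6]
Step 7: ref 6 -> HIT, frames=[3,1,4,6]
Step 8: ref 4 -> HIT, frames=[3,1,4,6]
Step 9: ref 6 -> HIT, frames=[3,1,4,6]
Step 10: ref 2 -> FAULT, evict 1, frames=[3,2,4,6]
At step 10: evicted page 1

Answer: 1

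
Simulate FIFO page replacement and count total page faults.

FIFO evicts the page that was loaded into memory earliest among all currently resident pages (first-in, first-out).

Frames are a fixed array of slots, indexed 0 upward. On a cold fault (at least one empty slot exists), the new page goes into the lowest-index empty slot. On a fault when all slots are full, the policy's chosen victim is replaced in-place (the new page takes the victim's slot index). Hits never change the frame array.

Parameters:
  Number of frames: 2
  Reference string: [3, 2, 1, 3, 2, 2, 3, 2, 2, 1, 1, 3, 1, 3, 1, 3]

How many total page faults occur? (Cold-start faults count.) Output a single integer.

Answer: 7

Derivation:
Step 0: ref 3 → FAULT, frames=[3,-]
Step 1: ref 2 → FAULT, frames=[3,2]
Step 2: ref 1 → FAULT (evict 3), frames=[1,2]
Step 3: ref 3 → FAULT (evict 2), frames=[1,3]
Step 4: ref 2 → FAULT (evict 1), frames=[2,3]
Step 5: ref 2 → HIT, frames=[2,3]
Step 6: ref 3 → HIT, frames=[2,3]
Step 7: ref 2 → HIT, frames=[2,3]
Step 8: ref 2 → HIT, frames=[2,3]
Step 9: ref 1 → FAULT (evict 3), frames=[2,1]
Step 10: ref 1 → HIT, frames=[2,1]
Step 11: ref 3 → FAULT (evict 2), frames=[3,1]
Step 12: ref 1 → HIT, frames=[3,1]
Step 13: ref 3 → HIT, frames=[3,1]
Step 14: ref 1 → HIT, frames=[3,1]
Step 15: ref 3 → HIT, frames=[3,1]
Total faults: 7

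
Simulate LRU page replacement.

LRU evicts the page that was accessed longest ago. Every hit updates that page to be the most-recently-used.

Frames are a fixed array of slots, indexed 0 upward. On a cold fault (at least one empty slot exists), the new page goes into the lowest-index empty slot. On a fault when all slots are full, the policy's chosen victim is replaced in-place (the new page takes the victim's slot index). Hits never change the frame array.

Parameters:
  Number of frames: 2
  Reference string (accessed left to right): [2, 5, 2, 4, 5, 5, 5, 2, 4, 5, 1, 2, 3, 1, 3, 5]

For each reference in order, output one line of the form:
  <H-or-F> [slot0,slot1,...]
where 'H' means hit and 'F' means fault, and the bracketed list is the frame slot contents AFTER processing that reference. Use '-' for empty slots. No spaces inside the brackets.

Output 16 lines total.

F [2,-]
F [2,5]
H [2,5]
F [2,4]
F [5,4]
H [5,4]
H [5,4]
F [5,2]
F [4,2]
F [4,5]
F [1,5]
F [1,2]
F [3,2]
F [3,1]
H [3,1]
F [3,5]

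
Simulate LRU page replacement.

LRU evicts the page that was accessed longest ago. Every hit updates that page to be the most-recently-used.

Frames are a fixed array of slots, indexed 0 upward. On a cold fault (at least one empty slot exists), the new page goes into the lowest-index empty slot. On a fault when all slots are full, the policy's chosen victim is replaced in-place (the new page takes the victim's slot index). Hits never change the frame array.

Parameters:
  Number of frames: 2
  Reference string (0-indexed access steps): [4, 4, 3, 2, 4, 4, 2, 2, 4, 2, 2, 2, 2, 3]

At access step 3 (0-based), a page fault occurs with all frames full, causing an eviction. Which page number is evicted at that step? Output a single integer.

Answer: 4

Derivation:
Step 0: ref 4 -> FAULT, frames=[4,-]
Step 1: ref 4 -> HIT, frames=[4,-]
Step 2: ref 3 -> FAULT, frames=[4,3]
Step 3: ref 2 -> FAULT, evict 4, frames=[2,3]
At step 3: evicted page 4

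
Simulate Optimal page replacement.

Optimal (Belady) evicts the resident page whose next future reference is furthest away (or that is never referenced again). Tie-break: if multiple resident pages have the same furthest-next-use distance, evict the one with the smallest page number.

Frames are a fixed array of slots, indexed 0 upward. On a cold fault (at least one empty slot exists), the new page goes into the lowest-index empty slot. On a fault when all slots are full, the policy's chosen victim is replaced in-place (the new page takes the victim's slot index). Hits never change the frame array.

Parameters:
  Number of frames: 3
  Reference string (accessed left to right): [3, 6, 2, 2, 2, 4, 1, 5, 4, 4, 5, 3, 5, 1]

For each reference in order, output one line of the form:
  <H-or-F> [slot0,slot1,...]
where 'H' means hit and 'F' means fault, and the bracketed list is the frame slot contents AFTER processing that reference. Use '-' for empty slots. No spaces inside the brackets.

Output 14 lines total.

F [3,-,-]
F [3,6,-]
F [3,6,2]
H [3,6,2]
H [3,6,2]
F [3,6,4]
F [3,1,4]
F [3,5,4]
H [3,5,4]
H [3,5,4]
H [3,5,4]
H [3,5,4]
H [3,5,4]
F [1,5,4]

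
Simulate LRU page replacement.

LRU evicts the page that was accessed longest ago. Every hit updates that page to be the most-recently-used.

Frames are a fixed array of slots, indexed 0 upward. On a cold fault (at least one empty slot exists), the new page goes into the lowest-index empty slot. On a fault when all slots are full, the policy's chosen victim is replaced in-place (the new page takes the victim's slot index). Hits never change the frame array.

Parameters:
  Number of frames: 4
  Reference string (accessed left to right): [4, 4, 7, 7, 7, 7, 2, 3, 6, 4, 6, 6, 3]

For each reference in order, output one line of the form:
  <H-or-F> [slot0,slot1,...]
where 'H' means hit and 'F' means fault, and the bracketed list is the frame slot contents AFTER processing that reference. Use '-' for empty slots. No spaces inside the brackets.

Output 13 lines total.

F [4,-,-,-]
H [4,-,-,-]
F [4,7,-,-]
H [4,7,-,-]
H [4,7,-,-]
H [4,7,-,-]
F [4,7,2,-]
F [4,7,2,3]
F [6,7,2,3]
F [6,4,2,3]
H [6,4,2,3]
H [6,4,2,3]
H [6,4,2,3]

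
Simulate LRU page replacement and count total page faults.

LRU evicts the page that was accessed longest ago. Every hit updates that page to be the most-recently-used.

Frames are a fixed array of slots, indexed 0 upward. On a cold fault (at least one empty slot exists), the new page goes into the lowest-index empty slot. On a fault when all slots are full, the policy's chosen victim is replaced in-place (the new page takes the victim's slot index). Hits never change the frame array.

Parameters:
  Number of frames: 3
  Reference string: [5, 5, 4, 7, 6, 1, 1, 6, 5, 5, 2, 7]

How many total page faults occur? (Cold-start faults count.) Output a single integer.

Answer: 8

Derivation:
Step 0: ref 5 → FAULT, frames=[5,-,-]
Step 1: ref 5 → HIT, frames=[5,-,-]
Step 2: ref 4 → FAULT, frames=[5,4,-]
Step 3: ref 7 → FAULT, frames=[5,4,7]
Step 4: ref 6 → FAULT (evict 5), frames=[6,4,7]
Step 5: ref 1 → FAULT (evict 4), frames=[6,1,7]
Step 6: ref 1 → HIT, frames=[6,1,7]
Step 7: ref 6 → HIT, frames=[6,1,7]
Step 8: ref 5 → FAULT (evict 7), frames=[6,1,5]
Step 9: ref 5 → HIT, frames=[6,1,5]
Step 10: ref 2 → FAULT (evict 1), frames=[6,2,5]
Step 11: ref 7 → FAULT (evict 6), frames=[7,2,5]
Total faults: 8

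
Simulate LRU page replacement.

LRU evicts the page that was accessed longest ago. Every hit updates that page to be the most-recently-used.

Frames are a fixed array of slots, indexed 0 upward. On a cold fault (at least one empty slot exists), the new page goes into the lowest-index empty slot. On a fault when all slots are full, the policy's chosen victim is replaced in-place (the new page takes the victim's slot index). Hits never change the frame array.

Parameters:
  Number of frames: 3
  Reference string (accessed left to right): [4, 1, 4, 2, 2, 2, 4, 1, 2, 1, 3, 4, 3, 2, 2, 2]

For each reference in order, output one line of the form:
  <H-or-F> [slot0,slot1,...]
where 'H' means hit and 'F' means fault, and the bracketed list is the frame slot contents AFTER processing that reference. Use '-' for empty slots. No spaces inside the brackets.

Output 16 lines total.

F [4,-,-]
F [4,1,-]
H [4,1,-]
F [4,1,2]
H [4,1,2]
H [4,1,2]
H [4,1,2]
H [4,1,2]
H [4,1,2]
H [4,1,2]
F [3,1,2]
F [3,1,4]
H [3,1,4]
F [3,2,4]
H [3,2,4]
H [3,2,4]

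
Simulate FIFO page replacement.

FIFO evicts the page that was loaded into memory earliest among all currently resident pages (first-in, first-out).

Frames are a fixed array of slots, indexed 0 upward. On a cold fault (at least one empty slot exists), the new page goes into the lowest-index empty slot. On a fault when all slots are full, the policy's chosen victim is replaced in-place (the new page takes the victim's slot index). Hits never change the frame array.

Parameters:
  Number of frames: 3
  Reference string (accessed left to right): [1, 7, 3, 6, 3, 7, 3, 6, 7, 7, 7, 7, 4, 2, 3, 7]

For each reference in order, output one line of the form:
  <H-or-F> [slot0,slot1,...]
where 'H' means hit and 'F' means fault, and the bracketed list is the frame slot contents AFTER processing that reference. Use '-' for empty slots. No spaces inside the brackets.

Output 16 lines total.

F [1,-,-]
F [1,7,-]
F [1,7,3]
F [6,7,3]
H [6,7,3]
H [6,7,3]
H [6,7,3]
H [6,7,3]
H [6,7,3]
H [6,7,3]
H [6,7,3]
H [6,7,3]
F [6,4,3]
F [6,4,2]
F [3,4,2]
F [3,7,2]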